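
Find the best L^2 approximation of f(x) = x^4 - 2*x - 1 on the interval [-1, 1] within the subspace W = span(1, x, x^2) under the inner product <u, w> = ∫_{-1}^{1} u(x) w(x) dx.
g(x) = 6*x^2/7 - 2*x - 38/35

The best approximation g ∈ W is the orthogonal projection of f onto W. Writing g = a_0 + a_1 x + a_2 x^2, the coefficients solve the normal equations G · a = b where
  G_{ij} = <φ_i, φ_j> and b_i = <f, φ_i>, with φ_0 = 1, φ_1 = x, φ_2 = x^2.
G =
  [2, 0, 2/3]
  [0, 2/3, 0]
  [2/3, 0, 2/5],
b = (-8/5, -4/3, -8/21).
Solving gives a_0 = -38/35, a_1 = -2, a_2 = 6/7, so
  g(x) = 6*x^2/7 - 2*x - 38/35.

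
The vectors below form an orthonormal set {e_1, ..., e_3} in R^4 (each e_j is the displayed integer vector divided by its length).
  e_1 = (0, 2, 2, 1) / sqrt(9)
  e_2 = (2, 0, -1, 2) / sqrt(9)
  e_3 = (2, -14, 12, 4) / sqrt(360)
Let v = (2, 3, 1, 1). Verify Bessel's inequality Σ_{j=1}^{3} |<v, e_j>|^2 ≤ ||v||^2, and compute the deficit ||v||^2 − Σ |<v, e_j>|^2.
Σ |<v, e_j>|^2 = 1181/90; ||v||^2 = 15; deficit = 169/90

Write each e_j = u_j / sqrt(<u_j, u_j>) where u_j is the displayed integer vector. Then <v, e_j> = <v, u_j> / sqrt(<u_j, u_j>), so |<v, e_j>|^2 = <v, u_j>^2 / <u_j, u_j>.
Coefficients: <v, e_1> = 9/sqrt(9), <v, e_2> = 5/sqrt(9), <v, e_3> = -22/sqrt(360).
Square and sum: Σ |<v, e_j>|^2 = 1181/90.
Compute ||v||^2 = v·v = 15.
Deficit = 15 − 1181/90 = 169/90 ≥ 0, confirming Bessel's inequality. (The deficit equals ||v − Σ <v,e_j> e_j||^2, the squared distance from v to span{e_j}.)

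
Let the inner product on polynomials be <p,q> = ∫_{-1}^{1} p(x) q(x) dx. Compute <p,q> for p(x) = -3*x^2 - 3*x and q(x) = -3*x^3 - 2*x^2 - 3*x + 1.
<p,q> = 10

Expand the product: p(x)·q(x) = 9*x^5 + 15*x^4 + 15*x^3 + 6*x^2 - 3*x.
∫_{-1}^{1} of each monomial x^k gives [2/(k+1) if k even, 0 if k odd]. Integrating term-by-term (or equivalently evaluating the antiderivative F(x) = 3*x^6/2 + 3*x^5 + 15*x^4/4 + 2*x^3 - 3*x^2/2 at the endpoints):
  F(1) − F(−1) = 35/4 − (-5/4) = 10.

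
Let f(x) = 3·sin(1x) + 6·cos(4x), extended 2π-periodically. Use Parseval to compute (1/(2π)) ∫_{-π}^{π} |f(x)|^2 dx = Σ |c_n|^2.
Σ |c_n|^2 = 45/2

Expand |f|^2 and use orthogonality of {sin(nx), cos(mx)} on [-π, π]:
  ∫_{-π}^{π} sin(nx)^2 dx = π, ∫ cos(mx)^2 dx = π, and cross terms integrate to 0.
So ∫_{-π}^{π} f(x)^2 dx = 3^2 · π + 6^2 · π = (9 + 36)π.
Divide by 2π: (9 + 36)/2 = 45/2.
By Parseval, this equals Σ |c_n|^2.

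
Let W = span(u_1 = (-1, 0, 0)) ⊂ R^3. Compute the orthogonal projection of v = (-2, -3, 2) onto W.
proj_W(v) = (-2, 0, 0)

Set up U = [u_1 | ... | u_1] ∈ R^(3×1). The projector onto W = col(U) is P = U (U^T U)^(-1) U^T.
Compute U^T U =
  [1],
and U^T v = (2).
Solve U^T U · c = U^T v for the coefficients: c = (2). The projection is proj_W(v) = U c.
Check: (v - proj_W(v)) · u_1 = 0  (should be 0).
Result: proj_W(v) = (-2, 0, 0).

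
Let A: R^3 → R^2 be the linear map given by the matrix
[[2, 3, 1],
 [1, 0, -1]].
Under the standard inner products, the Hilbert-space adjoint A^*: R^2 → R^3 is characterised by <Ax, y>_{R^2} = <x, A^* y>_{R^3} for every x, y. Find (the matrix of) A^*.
A^* = A^T =
[[2, 1],
 [3, 0],
 [1, -1]]

For real matrices with standard dot products, the defining identity <Ax, y> = <x, A^* y> gives (Ax)^T y = x^T (A^*) y, i.e. x^T A^T y = x^T (A^*) y. Since this holds for all x, y, we must have A^* = A^T. Therefore
A^* =
[[2, 1],
 [3, 0],
 [1, -1]].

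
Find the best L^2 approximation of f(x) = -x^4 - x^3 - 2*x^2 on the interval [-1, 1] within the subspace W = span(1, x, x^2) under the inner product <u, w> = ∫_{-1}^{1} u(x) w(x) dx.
g(x) = -20*x^2/7 - 3*x/5 + 3/35

The best approximation g ∈ W is the orthogonal projection of f onto W. Writing g = a_0 + a_1 x + a_2 x^2, the coefficients solve the normal equations G · a = b where
  G_{ij} = <φ_i, φ_j> and b_i = <f, φ_i>, with φ_0 = 1, φ_1 = x, φ_2 = x^2.
G =
  [2, 0, 2/3]
  [0, 2/3, 0]
  [2/3, 0, 2/5],
b = (-26/15, -2/5, -38/35).
Solving gives a_0 = 3/35, a_1 = -3/5, a_2 = -20/7, so
  g(x) = -20*x^2/7 - 3*x/5 + 3/35.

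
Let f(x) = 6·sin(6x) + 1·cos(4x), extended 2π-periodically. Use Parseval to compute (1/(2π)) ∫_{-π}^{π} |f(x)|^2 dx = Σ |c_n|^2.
Σ |c_n|^2 = 37/2

Expand |f|^2 and use orthogonality of {sin(nx), cos(mx)} on [-π, π]:
  ∫_{-π}^{π} sin(nx)^2 dx = π, ∫ cos(mx)^2 dx = π, and cross terms integrate to 0.
So ∫_{-π}^{π} f(x)^2 dx = 6^2 · π + 1^2 · π = (36 + 1)π.
Divide by 2π: (36 + 1)/2 = 37/2.
By Parseval, this equals Σ |c_n|^2.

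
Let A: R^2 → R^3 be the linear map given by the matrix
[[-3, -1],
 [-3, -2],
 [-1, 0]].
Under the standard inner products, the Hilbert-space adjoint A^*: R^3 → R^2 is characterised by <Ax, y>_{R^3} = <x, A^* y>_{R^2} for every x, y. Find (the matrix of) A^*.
A^* = A^T =
[[-3, -3, -1],
 [-1, -2, 0]]

For real matrices with standard dot products, the defining identity <Ax, y> = <x, A^* y> gives (Ax)^T y = x^T (A^*) y, i.e. x^T A^T y = x^T (A^*) y. Since this holds for all x, y, we must have A^* = A^T. Therefore
A^* =
[[-3, -3, -1],
 [-1, -2, 0]].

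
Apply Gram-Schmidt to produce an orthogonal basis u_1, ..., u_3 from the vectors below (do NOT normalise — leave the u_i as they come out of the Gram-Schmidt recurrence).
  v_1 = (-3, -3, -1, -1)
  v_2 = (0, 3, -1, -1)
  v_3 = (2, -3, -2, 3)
Orthogonal basis:
  u_1 = (-3, -3, -1, -1)
  u_2 = (-21/20, 39/20, -27/20, -27/20)
  u_3 = (22/19, -11/19, -64/19, 31/19)

Apply the Gram-Schmidt recurrence
  u_1 = v_1
  u_i = v_i − Σ_{j<i} ((v_i · u_j) / (u_j · u_j)) · u_j.

Step by step this gives:
  u_1 = (-3, -3, -1, -1)
  u_2 = (-21/20, 39/20, -27/20, -27/20)
  u_3 = (22/19, -11/19, -64/19, 31/19)

Orthogonality check:
  u_2 · u_1 = 0 (should be 0)
  u_3 · u_1 = 0 (should be 0)
  u_3 · u_2 = 0 (should be 0)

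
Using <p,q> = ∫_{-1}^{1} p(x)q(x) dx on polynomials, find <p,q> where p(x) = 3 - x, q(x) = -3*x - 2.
<p,q> = -10

Expand the product: p(x)·q(x) = 3*x^2 - 7*x - 6.
∫_{-1}^{1} of each monomial x^k gives [2/(k+1) if k even, 0 if k odd]. Integrating term-by-term (or equivalently evaluating the antiderivative F(x) = x^3 - 7*x^2/2 - 6*x at the endpoints):
  F(1) − F(−1) = -17/2 − (3/2) = -10.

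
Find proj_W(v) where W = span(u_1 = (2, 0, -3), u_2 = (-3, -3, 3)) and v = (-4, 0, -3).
proj_W(v) = (-1/7, -9/7, -3/7)

Set up U = [u_1 | ... | u_2] ∈ R^(3×2). The projector onto W = col(U) is P = U (U^T U)^(-1) U^T.
Compute U^T U =
  [13, -15]
  [-15, 27],
and U^T v = (1, 3).
Solve U^T U · c = U^T v for the coefficients: c = (4/7, 3/7). The projection is proj_W(v) = U c.
Check: (v - proj_W(v)) · u_1 = 0  (should be 0).
Check: (v - proj_W(v)) · u_2 = 0  (should be 0).
Result: proj_W(v) = (-1/7, -9/7, -3/7).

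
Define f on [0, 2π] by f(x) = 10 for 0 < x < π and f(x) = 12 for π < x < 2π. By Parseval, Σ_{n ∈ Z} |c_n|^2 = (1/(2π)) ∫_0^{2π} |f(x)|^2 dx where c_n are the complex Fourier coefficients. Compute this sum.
Σ |c_n|^2 = 122

Parseval equates the L^2 energy of f (normalised by 1/(2π)) with the ℓ^2 sum of its Fourier coefficients: (1/(2π)) ∫_0^{2π} |f|^2 = Σ |c_n|^2.
Compute the left side: (1/(2π)) [∫_0^π 10^2 dx + ∫_π^{2π} 12^2 dx] = (1/(2π)) · (100π + 144π) = (100 + 144)/2 = 122.
So Σ_{n ∈ Z} |c_n|^2 = 122.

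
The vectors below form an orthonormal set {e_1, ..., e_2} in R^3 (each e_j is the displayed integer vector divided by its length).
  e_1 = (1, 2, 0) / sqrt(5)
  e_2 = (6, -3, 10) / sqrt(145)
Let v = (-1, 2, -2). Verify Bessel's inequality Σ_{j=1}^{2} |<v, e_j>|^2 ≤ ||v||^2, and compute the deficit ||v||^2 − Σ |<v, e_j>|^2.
Σ |<v, e_j>|^2 = 257/29; ||v||^2 = 9; deficit = 4/29

Write each e_j = u_j / sqrt(<u_j, u_j>) where u_j is the displayed integer vector. Then <v, e_j> = <v, u_j> / sqrt(<u_j, u_j>), so |<v, e_j>|^2 = <v, u_j>^2 / <u_j, u_j>.
Coefficients: <v, e_1> = 3/sqrt(5), <v, e_2> = -32/sqrt(145).
Square and sum: Σ |<v, e_j>|^2 = 257/29.
Compute ||v||^2 = v·v = 9.
Deficit = 9 − 257/29 = 4/29 ≥ 0, confirming Bessel's inequality. (The deficit equals ||v − Σ <v,e_j> e_j||^2, the squared distance from v to span{e_j}.)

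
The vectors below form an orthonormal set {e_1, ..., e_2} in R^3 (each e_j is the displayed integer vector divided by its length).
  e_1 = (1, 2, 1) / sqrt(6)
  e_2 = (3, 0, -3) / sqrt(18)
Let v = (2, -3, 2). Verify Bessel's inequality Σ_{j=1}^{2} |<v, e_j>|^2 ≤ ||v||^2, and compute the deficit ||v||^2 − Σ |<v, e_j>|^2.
Σ |<v, e_j>|^2 = 2/3; ||v||^2 = 17; deficit = 49/3

Write each e_j = u_j / sqrt(<u_j, u_j>) where u_j is the displayed integer vector. Then <v, e_j> = <v, u_j> / sqrt(<u_j, u_j>), so |<v, e_j>|^2 = <v, u_j>^2 / <u_j, u_j>.
Coefficients: <v, e_1> = -2/sqrt(6), <v, e_2> = 0/sqrt(18).
Square and sum: Σ |<v, e_j>|^2 = 2/3.
Compute ||v||^2 = v·v = 17.
Deficit = 17 − 2/3 = 49/3 ≥ 0, confirming Bessel's inequality. (The deficit equals ||v − Σ <v,e_j> e_j||^2, the squared distance from v to span{e_j}.)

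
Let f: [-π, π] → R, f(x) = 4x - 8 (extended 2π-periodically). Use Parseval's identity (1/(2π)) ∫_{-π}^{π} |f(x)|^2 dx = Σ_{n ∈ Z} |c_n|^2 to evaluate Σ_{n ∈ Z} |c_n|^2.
Σ |c_n|^2 = 16π^2/3 + 64

Expand and integrate term by term over [-π, π]:
  ∫ (4x)^2 dx = 16·(2π^3/3); ∫ 2·4·(-8)·x dx = 0 (odd integrand); ∫ (-8)^2 dx = 64·2π.
So (1/(2π)) ∫_{-π}^{π} (4x - 8)^2 dx = 16π^2/3 + 64 = 16π^2/3 + 64.
Parseval ⇒ Σ |c_n|^2 = 16π^2/3 + 64.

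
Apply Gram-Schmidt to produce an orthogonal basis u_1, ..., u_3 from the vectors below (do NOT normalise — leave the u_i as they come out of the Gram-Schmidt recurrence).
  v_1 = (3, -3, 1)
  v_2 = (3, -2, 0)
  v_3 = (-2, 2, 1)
Orthogonal basis:
  u_1 = (3, -3, 1)
  u_2 = (12/19, 7/19, -15/19)
  u_3 = (5/11, 15/22, 15/22)

Apply the Gram-Schmidt recurrence
  u_1 = v_1
  u_i = v_i − Σ_{j<i} ((v_i · u_j) / (u_j · u_j)) · u_j.

Step by step this gives:
  u_1 = (3, -3, 1)
  u_2 = (12/19, 7/19, -15/19)
  u_3 = (5/11, 15/22, 15/22)

Orthogonality check:
  u_2 · u_1 = 0 (should be 0)
  u_3 · u_1 = 0 (should be 0)
  u_3 · u_2 = 0 (should be 0)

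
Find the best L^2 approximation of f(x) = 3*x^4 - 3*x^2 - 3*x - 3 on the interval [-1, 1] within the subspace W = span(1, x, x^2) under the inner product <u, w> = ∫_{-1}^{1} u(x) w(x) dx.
g(x) = -3*x^2/7 - 3*x - 114/35

The best approximation g ∈ W is the orthogonal projection of f onto W. Writing g = a_0 + a_1 x + a_2 x^2, the coefficients solve the normal equations G · a = b where
  G_{ij} = <φ_i, φ_j> and b_i = <f, φ_i>, with φ_0 = 1, φ_1 = x, φ_2 = x^2.
G =
  [2, 0, 2/3]
  [0, 2/3, 0]
  [2/3, 0, 2/5],
b = (-34/5, -2, -82/35).
Solving gives a_0 = -114/35, a_1 = -3, a_2 = -3/7, so
  g(x) = -3*x^2/7 - 3*x - 114/35.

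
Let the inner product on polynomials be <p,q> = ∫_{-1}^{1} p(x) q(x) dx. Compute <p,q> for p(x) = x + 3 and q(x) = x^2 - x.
<p,q> = 4/3

Expand the product: p(x)·q(x) = x^3 + 2*x^2 - 3*x.
∫_{-1}^{1} of each monomial x^k gives [2/(k+1) if k even, 0 if k odd]. Integrating term-by-term (or equivalently evaluating the antiderivative F(x) = x^4/4 + 2*x^3/3 - 3*x^2/2 at the endpoints):
  F(1) − F(−1) = -7/12 − (-23/12) = 4/3.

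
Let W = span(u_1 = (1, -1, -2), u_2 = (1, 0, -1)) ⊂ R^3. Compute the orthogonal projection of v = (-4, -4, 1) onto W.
proj_W(v) = (-13/3, -11/3, 2/3)

Set up U = [u_1 | ... | u_2] ∈ R^(3×2). The projector onto W = col(U) is P = U (U^T U)^(-1) U^T.
Compute U^T U =
  [6, 3]
  [3, 2],
and U^T v = (-2, -5).
Solve U^T U · c = U^T v for the coefficients: c = (11/3, -8). The projection is proj_W(v) = U c.
Check: (v - proj_W(v)) · u_1 = 0  (should be 0).
Check: (v - proj_W(v)) · u_2 = 0  (should be 0).
Result: proj_W(v) = (-13/3, -11/3, 2/3).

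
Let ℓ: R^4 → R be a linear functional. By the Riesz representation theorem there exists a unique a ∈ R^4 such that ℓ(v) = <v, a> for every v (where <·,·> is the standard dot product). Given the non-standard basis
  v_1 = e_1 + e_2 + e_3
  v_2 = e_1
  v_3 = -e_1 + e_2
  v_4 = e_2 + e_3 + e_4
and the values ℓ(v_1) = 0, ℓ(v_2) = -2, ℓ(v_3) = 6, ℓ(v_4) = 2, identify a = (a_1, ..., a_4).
a = (-2, 4, -2, 0)

Write a = (a_1, ..., a_4) in the standard basis. For each basis vector v_i, ℓ(v_i) = <v_i, a> is a linear equation in the a_j's. Collect the n equations into a matrix system V a = ℓ, where row i of V is v_i (expressed in the standard basis). Since V is invertible (lower-triangular with 1s on the diagonal, up to permutation), solve by back-substitution:
  V =
[[1, 1, 1, 0],
 [1, 0, 0, 0],
 [-1, 1, 0, 0],
 [0, 1, 1, 1]]
  V a = (0, -2, 6, 2)
Solving gives a = (-2, 4, -2, 0).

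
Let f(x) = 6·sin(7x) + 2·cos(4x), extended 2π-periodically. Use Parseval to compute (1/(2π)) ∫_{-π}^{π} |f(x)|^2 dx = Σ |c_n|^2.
Σ |c_n|^2 = 20

Expand |f|^2 and use orthogonality of {sin(nx), cos(mx)} on [-π, π]:
  ∫_{-π}^{π} sin(nx)^2 dx = π, ∫ cos(mx)^2 dx = π, and cross terms integrate to 0.
So ∫_{-π}^{π} f(x)^2 dx = 6^2 · π + 2^2 · π = (36 + 4)π.
Divide by 2π: (36 + 4)/2 = 20.
By Parseval, this equals Σ |c_n|^2.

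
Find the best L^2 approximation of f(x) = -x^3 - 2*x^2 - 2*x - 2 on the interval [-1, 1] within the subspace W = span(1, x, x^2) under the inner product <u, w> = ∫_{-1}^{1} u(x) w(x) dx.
g(x) = -2*x^2 - 13*x/5 - 2

The best approximation g ∈ W is the orthogonal projection of f onto W. Writing g = a_0 + a_1 x + a_2 x^2, the coefficients solve the normal equations G · a = b where
  G_{ij} = <φ_i, φ_j> and b_i = <f, φ_i>, with φ_0 = 1, φ_1 = x, φ_2 = x^2.
G =
  [2, 0, 2/3]
  [0, 2/3, 0]
  [2/3, 0, 2/5],
b = (-16/3, -26/15, -32/15).
Solving gives a_0 = -2, a_1 = -13/5, a_2 = -2, so
  g(x) = -2*x^2 - 13*x/5 - 2.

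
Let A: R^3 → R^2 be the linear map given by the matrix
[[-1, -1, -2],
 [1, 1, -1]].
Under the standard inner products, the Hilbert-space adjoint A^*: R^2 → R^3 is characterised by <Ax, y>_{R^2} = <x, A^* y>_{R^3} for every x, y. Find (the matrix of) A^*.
A^* = A^T =
[[-1, 1],
 [-1, 1],
 [-2, -1]]

For real matrices with standard dot products, the defining identity <Ax, y> = <x, A^* y> gives (Ax)^T y = x^T (A^*) y, i.e. x^T A^T y = x^T (A^*) y. Since this holds for all x, y, we must have A^* = A^T. Therefore
A^* =
[[-1, 1],
 [-1, 1],
 [-2, -1]].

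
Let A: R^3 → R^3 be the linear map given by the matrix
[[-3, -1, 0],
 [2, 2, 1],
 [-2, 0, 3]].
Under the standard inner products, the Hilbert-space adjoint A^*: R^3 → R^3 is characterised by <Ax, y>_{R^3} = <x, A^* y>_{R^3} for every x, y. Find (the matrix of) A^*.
A^* = A^T =
[[-3, 2, -2],
 [-1, 2, 0],
 [0, 1, 3]]

For real matrices with standard dot products, the defining identity <Ax, y> = <x, A^* y> gives (Ax)^T y = x^T (A^*) y, i.e. x^T A^T y = x^T (A^*) y. Since this holds for all x, y, we must have A^* = A^T. Therefore
A^* =
[[-3, 2, -2],
 [-1, 2, 0],
 [0, 1, 3]].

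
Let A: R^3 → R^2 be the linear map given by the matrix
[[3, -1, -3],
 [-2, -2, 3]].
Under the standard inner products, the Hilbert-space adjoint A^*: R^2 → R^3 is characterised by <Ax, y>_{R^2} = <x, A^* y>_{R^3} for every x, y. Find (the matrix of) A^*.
A^* = A^T =
[[3, -2],
 [-1, -2],
 [-3, 3]]

For real matrices with standard dot products, the defining identity <Ax, y> = <x, A^* y> gives (Ax)^T y = x^T (A^*) y, i.e. x^T A^T y = x^T (A^*) y. Since this holds for all x, y, we must have A^* = A^T. Therefore
A^* =
[[3, -2],
 [-1, -2],
 [-3, 3]].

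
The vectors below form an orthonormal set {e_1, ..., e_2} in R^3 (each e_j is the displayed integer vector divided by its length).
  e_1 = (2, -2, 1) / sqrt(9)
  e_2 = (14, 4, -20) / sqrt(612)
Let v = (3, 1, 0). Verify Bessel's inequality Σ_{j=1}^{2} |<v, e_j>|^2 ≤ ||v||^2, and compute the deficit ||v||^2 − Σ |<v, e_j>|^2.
Σ |<v, e_j>|^2 = 89/17; ||v||^2 = 10; deficit = 81/17

Write each e_j = u_j / sqrt(<u_j, u_j>) where u_j is the displayed integer vector. Then <v, e_j> = <v, u_j> / sqrt(<u_j, u_j>), so |<v, e_j>|^2 = <v, u_j>^2 / <u_j, u_j>.
Coefficients: <v, e_1> = 4/sqrt(9), <v, e_2> = 46/sqrt(612).
Square and sum: Σ |<v, e_j>|^2 = 89/17.
Compute ||v||^2 = v·v = 10.
Deficit = 10 − 89/17 = 81/17 ≥ 0, confirming Bessel's inequality. (The deficit equals ||v − Σ <v,e_j> e_j||^2, the squared distance from v to span{e_j}.)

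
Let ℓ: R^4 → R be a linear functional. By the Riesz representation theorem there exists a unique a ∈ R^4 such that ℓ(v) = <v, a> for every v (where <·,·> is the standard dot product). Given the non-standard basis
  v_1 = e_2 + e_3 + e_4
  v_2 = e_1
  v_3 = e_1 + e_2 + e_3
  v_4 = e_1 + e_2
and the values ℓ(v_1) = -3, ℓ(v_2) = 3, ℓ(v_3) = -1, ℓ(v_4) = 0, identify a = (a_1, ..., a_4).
a = (3, -3, -1, 1)

Write a = (a_1, ..., a_4) in the standard basis. For each basis vector v_i, ℓ(v_i) = <v_i, a> is a linear equation in the a_j's. Collect the n equations into a matrix system V a = ℓ, where row i of V is v_i (expressed in the standard basis). Since V is invertible (lower-triangular with 1s on the diagonal, up to permutation), solve by back-substitution:
  V =
[[0, 1, 1, 1],
 [1, 0, 0, 0],
 [1, 1, 1, 0],
 [1, 1, 0, 0]]
  V a = (-3, 3, -1, 0)
Solving gives a = (3, -3, -1, 1).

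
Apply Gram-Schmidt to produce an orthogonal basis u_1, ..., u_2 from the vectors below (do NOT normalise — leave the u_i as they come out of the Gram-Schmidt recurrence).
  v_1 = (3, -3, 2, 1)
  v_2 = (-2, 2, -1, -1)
Orthogonal basis:
  u_1 = (3, -3, 2, 1)
  u_2 = (-1/23, 1/23, 7/23, -8/23)

Apply the Gram-Schmidt recurrence
  u_1 = v_1
  u_i = v_i − Σ_{j<i} ((v_i · u_j) / (u_j · u_j)) · u_j.

Step by step this gives:
  u_1 = (3, -3, 2, 1)
  u_2 = (-1/23, 1/23, 7/23, -8/23)

Orthogonality check:
  u_2 · u_1 = 0 (should be 0)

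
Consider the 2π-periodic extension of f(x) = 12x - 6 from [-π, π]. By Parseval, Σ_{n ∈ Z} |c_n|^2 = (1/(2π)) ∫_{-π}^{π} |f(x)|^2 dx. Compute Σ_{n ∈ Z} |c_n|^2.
Σ |c_n|^2 = 48π^2 + 36

Expand and integrate term by term over [-π, π]:
  ∫ (12x)^2 dx = 144·(2π^3/3); ∫ 2·12·(-6)·x dx = 0 (odd integrand); ∫ (-6)^2 dx = 36·2π.
So (1/(2π)) ∫_{-π}^{π} (12x - 6)^2 dx = 144π^2/3 + 36 = 48π^2 + 36.
Parseval ⇒ Σ |c_n|^2 = 48π^2 + 36.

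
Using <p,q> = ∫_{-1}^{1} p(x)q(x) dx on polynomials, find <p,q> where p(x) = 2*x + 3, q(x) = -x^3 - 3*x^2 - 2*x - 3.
<p,q> = -412/15

Expand the product: p(x)·q(x) = -2*x^4 - 9*x^3 - 13*x^2 - 12*x - 9.
∫_{-1}^{1} of each monomial x^k gives [2/(k+1) if k even, 0 if k odd]. Integrating term-by-term (or equivalently evaluating the antiderivative F(x) = -2*x^5/5 - 9*x^4/4 - 13*x^3/3 - 6*x^2 - 9*x at the endpoints):
  F(1) − F(−1) = -1319/60 − (329/60) = -412/15.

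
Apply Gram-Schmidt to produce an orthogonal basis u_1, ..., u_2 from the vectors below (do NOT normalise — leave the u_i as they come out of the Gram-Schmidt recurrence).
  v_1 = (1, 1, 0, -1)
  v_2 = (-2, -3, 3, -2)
Orthogonal basis:
  u_1 = (1, 1, 0, -1)
  u_2 = (-1, -2, 3, -3)

Apply the Gram-Schmidt recurrence
  u_1 = v_1
  u_i = v_i − Σ_{j<i} ((v_i · u_j) / (u_j · u_j)) · u_j.

Step by step this gives:
  u_1 = (1, 1, 0, -1)
  u_2 = (-1, -2, 3, -3)

Orthogonality check:
  u_2 · u_1 = 0 (should be 0)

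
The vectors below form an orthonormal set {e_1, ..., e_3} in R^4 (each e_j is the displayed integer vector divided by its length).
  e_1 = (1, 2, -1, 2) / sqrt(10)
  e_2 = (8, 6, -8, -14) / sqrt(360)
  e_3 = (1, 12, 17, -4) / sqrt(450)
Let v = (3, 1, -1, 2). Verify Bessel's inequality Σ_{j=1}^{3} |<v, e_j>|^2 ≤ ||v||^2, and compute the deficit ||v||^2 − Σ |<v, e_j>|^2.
Σ |<v, e_j>|^2 = 21/2; ||v||^2 = 15; deficit = 9/2

Write each e_j = u_j / sqrt(<u_j, u_j>) where u_j is the displayed integer vector. Then <v, e_j> = <v, u_j> / sqrt(<u_j, u_j>), so |<v, e_j>|^2 = <v, u_j>^2 / <u_j, u_j>.
Coefficients: <v, e_1> = 10/sqrt(10), <v, e_2> = 10/sqrt(360), <v, e_3> = -10/sqrt(450).
Square and sum: Σ |<v, e_j>|^2 = 21/2.
Compute ||v||^2 = v·v = 15.
Deficit = 15 − 21/2 = 9/2 ≥ 0, confirming Bessel's inequality. (The deficit equals ||v − Σ <v,e_j> e_j||^2, the squared distance from v to span{e_j}.)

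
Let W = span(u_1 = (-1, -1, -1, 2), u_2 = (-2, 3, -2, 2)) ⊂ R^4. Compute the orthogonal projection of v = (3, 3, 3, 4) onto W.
proj_W(v) = (-17/61, 83/61, -17/61, -6/61)

Set up U = [u_1 | ... | u_2] ∈ R^(4×2). The projector onto W = col(U) is P = U (U^T U)^(-1) U^T.
Compute U^T U =
  [7, 5]
  [5, 21],
and U^T v = (-1, 5).
Solve U^T U · c = U^T v for the coefficients: c = (-23/61, 20/61). The projection is proj_W(v) = U c.
Check: (v - proj_W(v)) · u_1 = 0  (should be 0).
Check: (v - proj_W(v)) · u_2 = 0  (should be 0).
Result: proj_W(v) = (-17/61, 83/61, -17/61, -6/61).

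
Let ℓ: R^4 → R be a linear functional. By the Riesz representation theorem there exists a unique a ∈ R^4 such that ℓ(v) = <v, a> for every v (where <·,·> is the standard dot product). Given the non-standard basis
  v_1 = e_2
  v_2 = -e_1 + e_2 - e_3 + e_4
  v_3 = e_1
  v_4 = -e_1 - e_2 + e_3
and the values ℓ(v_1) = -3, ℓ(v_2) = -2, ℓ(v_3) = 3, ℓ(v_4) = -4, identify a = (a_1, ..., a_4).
a = (3, -3, -4, 0)

Write a = (a_1, ..., a_4) in the standard basis. For each basis vector v_i, ℓ(v_i) = <v_i, a> is a linear equation in the a_j's. Collect the n equations into a matrix system V a = ℓ, where row i of V is v_i (expressed in the standard basis). Since V is invertible (lower-triangular with 1s on the diagonal, up to permutation), solve by back-substitution:
  V =
[[0, 1, 0, 0],
 [-1, 1, -1, 1],
 [1, 0, 0, 0],
 [-1, -1, 1, 0]]
  V a = (-3, -2, 3, -4)
Solving gives a = (3, -3, -4, 0).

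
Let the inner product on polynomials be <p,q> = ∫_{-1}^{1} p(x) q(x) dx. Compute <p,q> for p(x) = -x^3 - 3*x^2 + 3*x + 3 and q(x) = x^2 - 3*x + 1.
<p,q> = 0

Expand the product: p(x)·q(x) = -x^5 + 11*x^3 - 9*x^2 - 6*x + 3.
∫_{-1}^{1} of each monomial x^k gives [2/(k+1) if k even, 0 if k odd]. Integrating term-by-term (or equivalently evaluating the antiderivative F(x) = -x^6/6 + 11*x^4/4 - 3*x^3 - 3*x^2 + 3*x at the endpoints):
  F(1) − F(−1) = -5/12 − (-5/12) = 0.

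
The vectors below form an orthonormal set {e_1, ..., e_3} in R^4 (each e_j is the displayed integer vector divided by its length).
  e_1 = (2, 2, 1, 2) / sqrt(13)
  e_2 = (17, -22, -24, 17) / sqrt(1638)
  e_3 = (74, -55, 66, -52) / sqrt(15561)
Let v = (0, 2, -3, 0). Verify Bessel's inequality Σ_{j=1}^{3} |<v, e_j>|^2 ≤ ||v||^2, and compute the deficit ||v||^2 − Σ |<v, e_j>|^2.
Σ |<v, e_j>|^2 = 1643/247; ||v||^2 = 13; deficit = 1568/247

Write each e_j = u_j / sqrt(<u_j, u_j>) where u_j is the displayed integer vector. Then <v, e_j> = <v, u_j> / sqrt(<u_j, u_j>), so |<v, e_j>|^2 = <v, u_j>^2 / <u_j, u_j>.
Coefficients: <v, e_1> = 1/sqrt(13), <v, e_2> = 28/sqrt(1638), <v, e_3> = -308/sqrt(15561).
Square and sum: Σ |<v, e_j>|^2 = 1643/247.
Compute ||v||^2 = v·v = 13.
Deficit = 13 − 1643/247 = 1568/247 ≥ 0, confirming Bessel's inequality. (The deficit equals ||v − Σ <v,e_j> e_j||^2, the squared distance from v to span{e_j}.)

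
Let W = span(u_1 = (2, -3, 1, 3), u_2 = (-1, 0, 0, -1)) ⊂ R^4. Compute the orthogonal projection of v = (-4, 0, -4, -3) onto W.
proj_W(v) = (-10/3, 1, -1/3, -11/3)

Set up U = [u_1 | ... | u_2] ∈ R^(4×2). The projector onto W = col(U) is P = U (U^T U)^(-1) U^T.
Compute U^T U =
  [23, -5]
  [-5, 2],
and U^T v = (-21, 7).
Solve U^T U · c = U^T v for the coefficients: c = (-1/3, 8/3). The projection is proj_W(v) = U c.
Check: (v - proj_W(v)) · u_1 = 0  (should be 0).
Check: (v - proj_W(v)) · u_2 = 0  (should be 0).
Result: proj_W(v) = (-10/3, 1, -1/3, -11/3).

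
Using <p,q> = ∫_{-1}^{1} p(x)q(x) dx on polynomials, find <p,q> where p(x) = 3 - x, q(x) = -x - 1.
<p,q> = -16/3

Expand the product: p(x)·q(x) = x^2 - 2*x - 3.
∫_{-1}^{1} of each monomial x^k gives [2/(k+1) if k even, 0 if k odd]. Integrating term-by-term (or equivalently evaluating the antiderivative F(x) = x^3/3 - x^2 - 3*x at the endpoints):
  F(1) − F(−1) = -11/3 − (5/3) = -16/3.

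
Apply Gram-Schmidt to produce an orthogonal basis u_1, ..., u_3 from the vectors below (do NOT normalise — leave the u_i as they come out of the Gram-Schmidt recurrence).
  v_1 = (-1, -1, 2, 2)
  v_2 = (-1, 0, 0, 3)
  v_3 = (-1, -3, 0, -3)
Orthogonal basis:
  u_1 = (-1, -1, 2, 2)
  u_2 = (-3/10, 7/10, -7/5, 8/5)
  u_3 = (-27/17, -39/17, -24/17, -9/17)

Apply the Gram-Schmidt recurrence
  u_1 = v_1
  u_i = v_i − Σ_{j<i} ((v_i · u_j) / (u_j · u_j)) · u_j.

Step by step this gives:
  u_1 = (-1, -1, 2, 2)
  u_2 = (-3/10, 7/10, -7/5, 8/5)
  u_3 = (-27/17, -39/17, -24/17, -9/17)

Orthogonality check:
  u_2 · u_1 = 0 (should be 0)
  u_3 · u_1 = 0 (should be 0)
  u_3 · u_2 = 0 (should be 0)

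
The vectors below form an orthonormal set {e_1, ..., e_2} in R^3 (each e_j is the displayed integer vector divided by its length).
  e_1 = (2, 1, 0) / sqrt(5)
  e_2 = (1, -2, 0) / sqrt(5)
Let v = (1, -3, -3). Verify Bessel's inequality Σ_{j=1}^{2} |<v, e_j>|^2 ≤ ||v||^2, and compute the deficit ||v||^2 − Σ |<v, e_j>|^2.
Σ |<v, e_j>|^2 = 10; ||v||^2 = 19; deficit = 9

Write each e_j = u_j / sqrt(<u_j, u_j>) where u_j is the displayed integer vector. Then <v, e_j> = <v, u_j> / sqrt(<u_j, u_j>), so |<v, e_j>|^2 = <v, u_j>^2 / <u_j, u_j>.
Coefficients: <v, e_1> = -1/sqrt(5), <v, e_2> = 7/sqrt(5).
Square and sum: Σ |<v, e_j>|^2 = 10.
Compute ||v||^2 = v·v = 19.
Deficit = 19 − 10 = 9 ≥ 0, confirming Bessel's inequality. (The deficit equals ||v − Σ <v,e_j> e_j||^2, the squared distance from v to span{e_j}.)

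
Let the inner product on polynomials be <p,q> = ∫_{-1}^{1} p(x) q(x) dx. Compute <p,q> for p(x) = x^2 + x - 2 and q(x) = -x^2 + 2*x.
<p,q> = 34/15

Expand the product: p(x)·q(x) = -x^4 + x^3 + 4*x^2 - 4*x.
∫_{-1}^{1} of each monomial x^k gives [2/(k+1) if k even, 0 if k odd]. Integrating term-by-term (or equivalently evaluating the antiderivative F(x) = -x^5/5 + x^4/4 + 4*x^3/3 - 2*x^2 at the endpoints):
  F(1) − F(−1) = -37/60 − (-173/60) = 34/15.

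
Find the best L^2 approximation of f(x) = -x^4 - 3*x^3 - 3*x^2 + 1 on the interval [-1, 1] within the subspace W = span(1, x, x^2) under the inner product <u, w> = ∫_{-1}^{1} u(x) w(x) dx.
g(x) = -27*x^2/7 - 9*x/5 + 38/35

The best approximation g ∈ W is the orthogonal projection of f onto W. Writing g = a_0 + a_1 x + a_2 x^2, the coefficients solve the normal equations G · a = b where
  G_{ij} = <φ_i, φ_j> and b_i = <f, φ_i>, with φ_0 = 1, φ_1 = x, φ_2 = x^2.
G =
  [2, 0, 2/3]
  [0, 2/3, 0]
  [2/3, 0, 2/5],
b = (-2/5, -6/5, -86/105).
Solving gives a_0 = 38/35, a_1 = -9/5, a_2 = -27/7, so
  g(x) = -27*x^2/7 - 9*x/5 + 38/35.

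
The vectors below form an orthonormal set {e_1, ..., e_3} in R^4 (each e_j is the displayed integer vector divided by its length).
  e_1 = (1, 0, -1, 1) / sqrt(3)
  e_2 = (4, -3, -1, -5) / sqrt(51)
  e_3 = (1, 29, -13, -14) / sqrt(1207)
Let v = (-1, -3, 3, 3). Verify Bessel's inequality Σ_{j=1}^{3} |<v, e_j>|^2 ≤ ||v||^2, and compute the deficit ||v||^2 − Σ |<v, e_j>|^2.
Σ |<v, e_j>|^2 = 1939/71; ||v||^2 = 28; deficit = 49/71

Write each e_j = u_j / sqrt(<u_j, u_j>) where u_j is the displayed integer vector. Then <v, e_j> = <v, u_j> / sqrt(<u_j, u_j>), so |<v, e_j>|^2 = <v, u_j>^2 / <u_j, u_j>.
Coefficients: <v, e_1> = -1/sqrt(3), <v, e_2> = -13/sqrt(51), <v, e_3> = -169/sqrt(1207).
Square and sum: Σ |<v, e_j>|^2 = 1939/71.
Compute ||v||^2 = v·v = 28.
Deficit = 28 − 1939/71 = 49/71 ≥ 0, confirming Bessel's inequality. (The deficit equals ||v − Σ <v,e_j> e_j||^2, the squared distance from v to span{e_j}.)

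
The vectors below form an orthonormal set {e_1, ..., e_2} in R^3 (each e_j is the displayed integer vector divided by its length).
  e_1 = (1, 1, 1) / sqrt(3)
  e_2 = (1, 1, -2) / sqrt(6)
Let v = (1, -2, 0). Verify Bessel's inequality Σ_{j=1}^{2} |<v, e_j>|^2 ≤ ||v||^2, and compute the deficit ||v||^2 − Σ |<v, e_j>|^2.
Σ |<v, e_j>|^2 = 1/2; ||v||^2 = 5; deficit = 9/2

Write each e_j = u_j / sqrt(<u_j, u_j>) where u_j is the displayed integer vector. Then <v, e_j> = <v, u_j> / sqrt(<u_j, u_j>), so |<v, e_j>|^2 = <v, u_j>^2 / <u_j, u_j>.
Coefficients: <v, e_1> = -1/sqrt(3), <v, e_2> = -1/sqrt(6).
Square and sum: Σ |<v, e_j>|^2 = 1/2.
Compute ||v||^2 = v·v = 5.
Deficit = 5 − 1/2 = 9/2 ≥ 0, confirming Bessel's inequality. (The deficit equals ||v − Σ <v,e_j> e_j||^2, the squared distance from v to span{e_j}.)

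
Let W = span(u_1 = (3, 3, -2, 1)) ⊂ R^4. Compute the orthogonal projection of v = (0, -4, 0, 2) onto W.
proj_W(v) = (-30/23, -30/23, 20/23, -10/23)

Set up U = [u_1 | ... | u_1] ∈ R^(4×1). The projector onto W = col(U) is P = U (U^T U)^(-1) U^T.
Compute U^T U =
  [23],
and U^T v = (-10).
Solve U^T U · c = U^T v for the coefficients: c = (-10/23). The projection is proj_W(v) = U c.
Check: (v - proj_W(v)) · u_1 = 0  (should be 0).
Result: proj_W(v) = (-30/23, -30/23, 20/23, -10/23).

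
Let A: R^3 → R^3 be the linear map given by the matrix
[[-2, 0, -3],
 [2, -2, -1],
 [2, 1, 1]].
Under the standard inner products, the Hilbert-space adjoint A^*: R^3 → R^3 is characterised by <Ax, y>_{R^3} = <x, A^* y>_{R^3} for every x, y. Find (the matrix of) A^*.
A^* = A^T =
[[-2, 2, 2],
 [0, -2, 1],
 [-3, -1, 1]]

For real matrices with standard dot products, the defining identity <Ax, y> = <x, A^* y> gives (Ax)^T y = x^T (A^*) y, i.e. x^T A^T y = x^T (A^*) y. Since this holds for all x, y, we must have A^* = A^T. Therefore
A^* =
[[-2, 2, 2],
 [0, -2, 1],
 [-3, -1, 1]].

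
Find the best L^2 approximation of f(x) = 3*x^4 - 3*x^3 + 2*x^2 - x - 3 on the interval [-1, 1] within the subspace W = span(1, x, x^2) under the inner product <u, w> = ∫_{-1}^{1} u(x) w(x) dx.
g(x) = 32*x^2/7 - 14*x/5 - 114/35

The best approximation g ∈ W is the orthogonal projection of f onto W. Writing g = a_0 + a_1 x + a_2 x^2, the coefficients solve the normal equations G · a = b where
  G_{ij} = <φ_i, φ_j> and b_i = <f, φ_i>, with φ_0 = 1, φ_1 = x, φ_2 = x^2.
G =
  [2, 0, 2/3]
  [0, 2/3, 0]
  [2/3, 0, 2/5],
b = (-52/15, -28/15, -12/35).
Solving gives a_0 = -114/35, a_1 = -14/5, a_2 = 32/7, so
  g(x) = 32*x^2/7 - 14*x/5 - 114/35.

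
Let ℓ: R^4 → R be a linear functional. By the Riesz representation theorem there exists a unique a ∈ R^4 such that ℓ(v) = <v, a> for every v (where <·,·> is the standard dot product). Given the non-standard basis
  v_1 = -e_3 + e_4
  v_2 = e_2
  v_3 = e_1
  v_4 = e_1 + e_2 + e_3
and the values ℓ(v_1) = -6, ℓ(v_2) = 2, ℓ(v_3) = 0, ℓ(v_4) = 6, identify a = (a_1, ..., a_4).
a = (0, 2, 4, -2)

Write a = (a_1, ..., a_4) in the standard basis. For each basis vector v_i, ℓ(v_i) = <v_i, a> is a linear equation in the a_j's. Collect the n equations into a matrix system V a = ℓ, where row i of V is v_i (expressed in the standard basis). Since V is invertible (lower-triangular with 1s on the diagonal, up to permutation), solve by back-substitution:
  V =
[[0, 0, -1, 1],
 [0, 1, 0, 0],
 [1, 0, 0, 0],
 [1, 1, 1, 0]]
  V a = (-6, 2, 0, 6)
Solving gives a = (0, 2, 4, -2).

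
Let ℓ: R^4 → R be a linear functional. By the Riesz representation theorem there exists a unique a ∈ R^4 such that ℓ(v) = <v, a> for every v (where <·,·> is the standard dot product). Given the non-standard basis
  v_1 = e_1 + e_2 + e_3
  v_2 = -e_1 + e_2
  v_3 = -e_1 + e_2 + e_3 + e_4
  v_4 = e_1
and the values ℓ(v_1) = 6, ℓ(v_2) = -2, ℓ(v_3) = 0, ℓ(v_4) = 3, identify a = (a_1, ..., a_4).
a = (3, 1, 2, 0)

Write a = (a_1, ..., a_4) in the standard basis. For each basis vector v_i, ℓ(v_i) = <v_i, a> is a linear equation in the a_j's. Collect the n equations into a matrix system V a = ℓ, where row i of V is v_i (expressed in the standard basis). Since V is invertible (lower-triangular with 1s on the diagonal, up to permutation), solve by back-substitution:
  V =
[[1, 1, 1, 0],
 [-1, 1, 0, 0],
 [-1, 1, 1, 1],
 [1, 0, 0, 0]]
  V a = (6, -2, 0, 3)
Solving gives a = (3, 1, 2, 0).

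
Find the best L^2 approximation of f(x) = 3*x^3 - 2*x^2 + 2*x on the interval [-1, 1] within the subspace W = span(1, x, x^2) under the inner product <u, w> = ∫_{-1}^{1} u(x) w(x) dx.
g(x) = -2*x^2 + 19*x/5

The best approximation g ∈ W is the orthogonal projection of f onto W. Writing g = a_0 + a_1 x + a_2 x^2, the coefficients solve the normal equations G · a = b where
  G_{ij} = <φ_i, φ_j> and b_i = <f, φ_i>, with φ_0 = 1, φ_1 = x, φ_2 = x^2.
G =
  [2, 0, 2/3]
  [0, 2/3, 0]
  [2/3, 0, 2/5],
b = (-4/3, 38/15, -4/5).
Solving gives a_0 = 0, a_1 = 19/5, a_2 = -2, so
  g(x) = -2*x^2 + 19*x/5.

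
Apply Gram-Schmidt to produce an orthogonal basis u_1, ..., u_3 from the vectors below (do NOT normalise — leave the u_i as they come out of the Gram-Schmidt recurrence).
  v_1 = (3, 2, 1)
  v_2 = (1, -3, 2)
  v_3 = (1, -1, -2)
Orthogonal basis:
  u_1 = (3, 2, 1)
  u_2 = (17/14, -20/7, 29/14)
  u_3 = (238/195, -34/39, -374/195)

Apply the Gram-Schmidt recurrence
  u_1 = v_1
  u_i = v_i − Σ_{j<i} ((v_i · u_j) / (u_j · u_j)) · u_j.

Step by step this gives:
  u_1 = (3, 2, 1)
  u_2 = (17/14, -20/7, 29/14)
  u_3 = (238/195, -34/39, -374/195)

Orthogonality check:
  u_2 · u_1 = 0 (should be 0)
  u_3 · u_1 = 0 (should be 0)
  u_3 · u_2 = 0 (should be 0)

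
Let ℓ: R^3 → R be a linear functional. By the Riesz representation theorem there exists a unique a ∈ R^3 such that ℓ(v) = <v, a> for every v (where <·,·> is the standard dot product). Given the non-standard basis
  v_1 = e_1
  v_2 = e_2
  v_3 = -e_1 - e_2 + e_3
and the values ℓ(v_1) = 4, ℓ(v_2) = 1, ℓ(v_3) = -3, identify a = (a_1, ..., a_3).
a = (4, 1, 2)

Write a = (a_1, ..., a_3) in the standard basis. For each basis vector v_i, ℓ(v_i) = <v_i, a> is a linear equation in the a_j's. Collect the n equations into a matrix system V a = ℓ, where row i of V is v_i (expressed in the standard basis). Since V is invertible (lower-triangular with 1s on the diagonal, up to permutation), solve by back-substitution:
  V =
[[1, 0, 0],
 [0, 1, 0],
 [-1, -1, 1]]
  V a = (4, 1, -3)
Solving gives a = (4, 1, 2).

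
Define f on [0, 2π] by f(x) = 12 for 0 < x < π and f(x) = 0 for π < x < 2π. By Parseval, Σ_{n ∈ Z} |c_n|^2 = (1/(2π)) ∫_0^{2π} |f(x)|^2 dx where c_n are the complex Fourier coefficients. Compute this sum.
Σ |c_n|^2 = 72

Parseval equates the L^2 energy of f (normalised by 1/(2π)) with the ℓ^2 sum of its Fourier coefficients: (1/(2π)) ∫_0^{2π} |f|^2 = Σ |c_n|^2.
Compute the left side: (1/(2π)) [∫_0^π 12^2 dx + ∫_π^{2π} 0^2 dx] = (1/(2π)) · (144π + 0π) = (144 + 0)/2 = 72.
So Σ_{n ∈ Z} |c_n|^2 = 72.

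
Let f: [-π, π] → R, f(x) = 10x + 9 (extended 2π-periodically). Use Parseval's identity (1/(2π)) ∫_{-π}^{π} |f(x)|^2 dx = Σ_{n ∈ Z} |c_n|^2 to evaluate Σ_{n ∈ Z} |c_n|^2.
Σ |c_n|^2 = 100π^2/3 + 81

Expand and integrate term by term over [-π, π]:
  ∫ (10x)^2 dx = 100·(2π^3/3); ∫ 2·10·(9)·x dx = 0 (odd integrand); ∫ 9^2 dx = 81·2π.
So (1/(2π)) ∫_{-π}^{π} (10x + 9)^2 dx = 100π^2/3 + 81 = 100π^2/3 + 81.
Parseval ⇒ Σ |c_n|^2 = 100π^2/3 + 81.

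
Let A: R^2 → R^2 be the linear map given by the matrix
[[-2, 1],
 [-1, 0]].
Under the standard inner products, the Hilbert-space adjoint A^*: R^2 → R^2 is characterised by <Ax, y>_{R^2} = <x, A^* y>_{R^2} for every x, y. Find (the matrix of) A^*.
A^* = A^T =
[[-2, -1],
 [1, 0]]

For real matrices with standard dot products, the defining identity <Ax, y> = <x, A^* y> gives (Ax)^T y = x^T (A^*) y, i.e. x^T A^T y = x^T (A^*) y. Since this holds for all x, y, we must have A^* = A^T. Therefore
A^* =
[[-2, -1],
 [1, 0]].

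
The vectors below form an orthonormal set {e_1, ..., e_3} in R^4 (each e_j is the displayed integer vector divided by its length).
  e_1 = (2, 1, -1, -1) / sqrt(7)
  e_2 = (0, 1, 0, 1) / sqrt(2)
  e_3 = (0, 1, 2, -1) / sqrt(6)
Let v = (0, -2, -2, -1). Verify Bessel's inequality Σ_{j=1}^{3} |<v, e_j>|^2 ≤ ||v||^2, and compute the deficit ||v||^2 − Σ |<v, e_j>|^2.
Σ |<v, e_j>|^2 = 185/21; ||v||^2 = 9; deficit = 4/21

Write each e_j = u_j / sqrt(<u_j, u_j>) where u_j is the displayed integer vector. Then <v, e_j> = <v, u_j> / sqrt(<u_j, u_j>), so |<v, e_j>|^2 = <v, u_j>^2 / <u_j, u_j>.
Coefficients: <v, e_1> = 1/sqrt(7), <v, e_2> = -3/sqrt(2), <v, e_3> = -5/sqrt(6).
Square and sum: Σ |<v, e_j>|^2 = 185/21.
Compute ||v||^2 = v·v = 9.
Deficit = 9 − 185/21 = 4/21 ≥ 0, confirming Bessel's inequality. (The deficit equals ||v − Σ <v,e_j> e_j||^2, the squared distance from v to span{e_j}.)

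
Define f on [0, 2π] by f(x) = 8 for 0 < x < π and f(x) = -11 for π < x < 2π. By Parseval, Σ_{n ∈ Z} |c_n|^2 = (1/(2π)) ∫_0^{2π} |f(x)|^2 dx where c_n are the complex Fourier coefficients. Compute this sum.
Σ |c_n|^2 = 185/2

Parseval equates the L^2 energy of f (normalised by 1/(2π)) with the ℓ^2 sum of its Fourier coefficients: (1/(2π)) ∫_0^{2π} |f|^2 = Σ |c_n|^2.
Compute the left side: (1/(2π)) [∫_0^π 8^2 dx + ∫_π^{2π} (-11)^2 dx] = (1/(2π)) · (64π + 121π) = (64 + 121)/2 = 185/2.
So Σ_{n ∈ Z} |c_n|^2 = 185/2.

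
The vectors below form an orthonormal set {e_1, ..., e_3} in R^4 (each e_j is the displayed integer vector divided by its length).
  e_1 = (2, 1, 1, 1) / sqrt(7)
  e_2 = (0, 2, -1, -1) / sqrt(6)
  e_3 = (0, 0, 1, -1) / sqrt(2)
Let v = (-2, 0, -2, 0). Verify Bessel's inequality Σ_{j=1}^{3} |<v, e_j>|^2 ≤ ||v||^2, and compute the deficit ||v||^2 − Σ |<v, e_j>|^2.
Σ |<v, e_j>|^2 = 164/21; ||v||^2 = 8; deficit = 4/21

Write each e_j = u_j / sqrt(<u_j, u_j>) where u_j is the displayed integer vector. Then <v, e_j> = <v, u_j> / sqrt(<u_j, u_j>), so |<v, e_j>|^2 = <v, u_j>^2 / <u_j, u_j>.
Coefficients: <v, e_1> = -6/sqrt(7), <v, e_2> = 2/sqrt(6), <v, e_3> = -2/sqrt(2).
Square and sum: Σ |<v, e_j>|^2 = 164/21.
Compute ||v||^2 = v·v = 8.
Deficit = 8 − 164/21 = 4/21 ≥ 0, confirming Bessel's inequality. (The deficit equals ||v − Σ <v,e_j> e_j||^2, the squared distance from v to span{e_j}.)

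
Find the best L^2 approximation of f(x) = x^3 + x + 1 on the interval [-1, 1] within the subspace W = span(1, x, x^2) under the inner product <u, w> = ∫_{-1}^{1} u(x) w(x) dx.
g(x) = 8*x/5 + 1

The best approximation g ∈ W is the orthogonal projection of f onto W. Writing g = a_0 + a_1 x + a_2 x^2, the coefficients solve the normal equations G · a = b where
  G_{ij} = <φ_i, φ_j> and b_i = <f, φ_i>, with φ_0 = 1, φ_1 = x, φ_2 = x^2.
G =
  [2, 0, 2/3]
  [0, 2/3, 0]
  [2/3, 0, 2/5],
b = (2, 16/15, 2/3).
Solving gives a_0 = 1, a_1 = 8/5, a_2 = 0, so
  g(x) = 8*x/5 + 1.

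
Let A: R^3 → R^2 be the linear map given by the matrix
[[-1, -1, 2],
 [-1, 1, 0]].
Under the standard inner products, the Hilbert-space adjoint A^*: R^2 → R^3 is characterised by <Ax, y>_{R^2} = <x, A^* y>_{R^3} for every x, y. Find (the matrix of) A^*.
A^* = A^T =
[[-1, -1],
 [-1, 1],
 [2, 0]]

For real matrices with standard dot products, the defining identity <Ax, y> = <x, A^* y> gives (Ax)^T y = x^T (A^*) y, i.e. x^T A^T y = x^T (A^*) y. Since this holds for all x, y, we must have A^* = A^T. Therefore
A^* =
[[-1, -1],
 [-1, 1],
 [2, 0]].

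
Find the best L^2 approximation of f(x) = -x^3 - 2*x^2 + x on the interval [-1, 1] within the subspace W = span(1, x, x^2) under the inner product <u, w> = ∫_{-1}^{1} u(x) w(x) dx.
g(x) = -2*x^2 + 2*x/5

The best approximation g ∈ W is the orthogonal projection of f onto W. Writing g = a_0 + a_1 x + a_2 x^2, the coefficients solve the normal equations G · a = b where
  G_{ij} = <φ_i, φ_j> and b_i = <f, φ_i>, with φ_0 = 1, φ_1 = x, φ_2 = x^2.
G =
  [2, 0, 2/3]
  [0, 2/3, 0]
  [2/3, 0, 2/5],
b = (-4/3, 4/15, -4/5).
Solving gives a_0 = 0, a_1 = 2/5, a_2 = -2, so
  g(x) = -2*x^2 + 2*x/5.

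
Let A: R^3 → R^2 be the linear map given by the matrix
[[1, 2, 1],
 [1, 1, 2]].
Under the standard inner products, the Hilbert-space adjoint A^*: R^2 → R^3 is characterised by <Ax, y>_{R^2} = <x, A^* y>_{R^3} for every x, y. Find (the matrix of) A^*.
A^* = A^T =
[[1, 1],
 [2, 1],
 [1, 2]]

For real matrices with standard dot products, the defining identity <Ax, y> = <x, A^* y> gives (Ax)^T y = x^T (A^*) y, i.e. x^T A^T y = x^T (A^*) y. Since this holds for all x, y, we must have A^* = A^T. Therefore
A^* =
[[1, 1],
 [2, 1],
 [1, 2]].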